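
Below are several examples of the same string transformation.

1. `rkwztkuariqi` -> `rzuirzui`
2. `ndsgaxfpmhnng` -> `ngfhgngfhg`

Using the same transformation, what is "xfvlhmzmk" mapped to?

Rule — keep one character in every 3, starting at position 1 (positions 1st, 4th, 7th, ...), then write the whole string twice.
On "xfvlhmzmk": the first step gives "xlz", and the second then gives "xlzxlz".

xlzxlz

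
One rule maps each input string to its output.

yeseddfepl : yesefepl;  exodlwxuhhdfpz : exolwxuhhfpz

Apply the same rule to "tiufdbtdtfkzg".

tiufbttfkzg

The transformation: remove every "d".
So "tiufdbtdtfkzg" becomes "tiufbttfkzg".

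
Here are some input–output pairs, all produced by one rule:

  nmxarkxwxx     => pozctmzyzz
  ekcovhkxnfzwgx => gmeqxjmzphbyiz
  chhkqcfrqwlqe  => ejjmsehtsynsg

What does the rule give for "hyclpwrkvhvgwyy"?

jaenrytmxjxiyaa

Looking at the pairs, the operation is to shift every letter 2 places forward in the alphabet (wrapping around).
Doing the same to "hyclpwrkvhvgwyy": "jaenrytmxjxiyaa".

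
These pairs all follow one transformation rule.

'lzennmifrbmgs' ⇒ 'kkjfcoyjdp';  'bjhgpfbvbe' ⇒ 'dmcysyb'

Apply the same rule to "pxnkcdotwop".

hzalqtlm

The transformation: delete the first 3 characters, then shift every letter 3 places backward in the alphabet (wrapping around).
"pxnkcdotwop" → "kcdotwop" → "hzalqtlm".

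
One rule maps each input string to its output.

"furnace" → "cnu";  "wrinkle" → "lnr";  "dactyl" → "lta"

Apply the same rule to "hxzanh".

The transformation: keep every other character starting from the second (positions 2nd, 4th, 6th, ...), then reverse the string.
Working it through for "hxzanh": intermediate "xah", final "hax".

hax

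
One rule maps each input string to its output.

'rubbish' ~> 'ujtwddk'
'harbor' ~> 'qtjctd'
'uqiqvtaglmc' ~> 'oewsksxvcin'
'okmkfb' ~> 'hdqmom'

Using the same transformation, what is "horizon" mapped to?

qpjqtkb

In each case the input is transformed by: shift every letter 2 places forward in the alphabet (wrapping around), then move the last 2 characters to the front (rotate right by 2).
For "horizon", step one produces "jqtkbqp"; step two turns that into "qpjqtkb".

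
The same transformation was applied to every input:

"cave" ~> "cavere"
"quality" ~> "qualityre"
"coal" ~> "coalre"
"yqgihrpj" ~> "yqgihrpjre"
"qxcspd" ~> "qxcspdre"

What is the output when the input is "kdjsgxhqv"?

kdjsgxhqvre

What's happening: append "re".
"kdjsgxhqv" → "kdjsgxhqvre".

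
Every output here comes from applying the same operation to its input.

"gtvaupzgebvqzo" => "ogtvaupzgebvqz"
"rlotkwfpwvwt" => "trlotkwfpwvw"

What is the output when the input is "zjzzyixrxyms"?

szjzzyixrxym

What's happening: move the last character to the front.
For "zjzzyixrxyms" the result is "szjzzyixrxym".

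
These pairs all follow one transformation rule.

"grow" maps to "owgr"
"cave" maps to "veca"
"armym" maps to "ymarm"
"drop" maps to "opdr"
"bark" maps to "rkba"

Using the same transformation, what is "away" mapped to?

Looking at the pairs, the operation is to move the last 2 characters to the front (rotate right by 2).
"away" → "ayaw".

ayaw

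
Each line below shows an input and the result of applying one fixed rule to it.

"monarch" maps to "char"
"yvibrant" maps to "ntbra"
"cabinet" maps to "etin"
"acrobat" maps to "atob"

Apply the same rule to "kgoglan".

Rule — delete the first 3 characters, then move the last 2 characters to the front (rotate right by 2).
For "kgoglan" the result is "angl".

angl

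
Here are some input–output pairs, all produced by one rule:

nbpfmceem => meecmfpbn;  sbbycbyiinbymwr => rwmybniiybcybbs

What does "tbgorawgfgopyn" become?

What's happening: reverse the string.
So "tbgorawgfgopyn" becomes "nypogfgwarogbt".

nypogfgwarogbt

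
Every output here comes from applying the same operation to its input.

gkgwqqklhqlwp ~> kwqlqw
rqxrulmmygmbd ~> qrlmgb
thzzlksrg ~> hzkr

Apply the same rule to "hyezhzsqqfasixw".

yzzqfsx

Each output is the input with this applied: keep every other character starting from the second (positions 2nd, 4th, 6th, ...).
So "hyezhzsqqfasixw" becomes "yzzqfsx".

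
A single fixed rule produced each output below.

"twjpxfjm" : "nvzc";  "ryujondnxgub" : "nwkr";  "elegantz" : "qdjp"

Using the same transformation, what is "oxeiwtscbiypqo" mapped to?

ofge

Looking at the pairs, the operation is to shift every letter 10 places backward in the alphabet (wrapping around), then keep only the last 4 characters.
"oxeiwtscbiypqo" → "ofge".
(Check on "twjpxfjm": → "jmzfnvzc" → "nvzc" ✓)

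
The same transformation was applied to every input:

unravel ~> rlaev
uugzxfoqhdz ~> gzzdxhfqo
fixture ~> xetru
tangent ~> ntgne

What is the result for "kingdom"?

nmgod

Each output is the input with this applied: delete the first 2 characters, then take characters alternately from the front and the back (1st, last, 2nd, 2nd-last, ...).
Working it through for "kingdom": intermediate "ngdom", final "nmgod".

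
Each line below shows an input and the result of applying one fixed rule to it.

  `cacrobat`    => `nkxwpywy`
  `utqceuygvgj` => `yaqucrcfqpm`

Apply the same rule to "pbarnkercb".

njganyxlxw

What's happening: move the first 3 characters to the end (rotate left by 3), then shift every letter 4 places backward in the alphabet (wrapping around).
For "pbarnkercb" the result is "njganyxlxw".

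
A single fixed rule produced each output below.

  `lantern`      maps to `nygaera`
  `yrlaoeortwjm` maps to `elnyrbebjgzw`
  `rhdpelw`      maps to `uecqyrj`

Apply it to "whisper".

Looking at the pairs, the operation is to swap each adjacent pair of characters (1↔2, 3↔4, ...), then shift every letter 13 places forward in the alphabet (wrapping around) — i.e. ROT13.
For "whisper" the result is "ujfvrce".
(Check on "lantern": → "altnren" → "nygaera" ✓)

ujfvrce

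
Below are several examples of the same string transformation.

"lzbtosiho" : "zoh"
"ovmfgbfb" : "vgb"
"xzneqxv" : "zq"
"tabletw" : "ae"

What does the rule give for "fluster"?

The transformation: keep one character in every 3, starting at position 2 (positions 2nd, 5th, 8th, ...).
Applying that to "fluster" gives "lt".

lt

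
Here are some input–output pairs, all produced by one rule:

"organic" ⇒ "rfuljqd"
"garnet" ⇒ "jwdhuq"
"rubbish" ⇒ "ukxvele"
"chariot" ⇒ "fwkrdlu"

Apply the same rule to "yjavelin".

bqmldoyh

Rule — take characters alternately from the front and the back (1st, last, 2nd, 2nd-last, ...), then shift every letter 3 places forward in the alphabet (wrapping around).
On "yjavelin": the first step gives "ynjialve", and the second then gives "bqmldoyh".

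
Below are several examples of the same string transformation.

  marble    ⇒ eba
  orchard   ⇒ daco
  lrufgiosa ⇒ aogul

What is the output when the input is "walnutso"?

Looking at the pairs, the operation is to reverse the string, then keep every other character starting from the first (positions 1st, 3rd, 5th, ...).
Working it through for "walnutso": intermediate "ostunlaw", final "otna".
(Check on "orchard": → "drahcro" → "daco" ✓)

otna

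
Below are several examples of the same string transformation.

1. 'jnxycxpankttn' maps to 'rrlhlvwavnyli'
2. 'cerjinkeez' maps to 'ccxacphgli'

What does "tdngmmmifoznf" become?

In each case the input is transformed by: shift every letter 2 places backward in the alphabet (wrapping around), then move the last 3 characters to the front (rotate right by 3).
Starting from "tdngmmmifoznf": after the first operation, "rblekkkgdmxld"; after the second, "xldrblekkkgdm".

xldrblekkkgdm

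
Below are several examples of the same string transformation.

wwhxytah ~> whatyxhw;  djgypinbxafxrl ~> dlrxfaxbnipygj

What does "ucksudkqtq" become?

uqtqkduskc

Rule — reverse the string, then move the last character to the front.
For "ucksudkqtq" the result is "uqtqkduskc".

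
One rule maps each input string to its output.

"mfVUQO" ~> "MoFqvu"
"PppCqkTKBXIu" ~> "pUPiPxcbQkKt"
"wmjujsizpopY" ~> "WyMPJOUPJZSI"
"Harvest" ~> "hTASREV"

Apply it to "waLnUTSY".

The rule is to flip the case of every letter, then take characters alternately from the front and the back (1st, last, 2nd, 2nd-last, ...).
On "waLnUTSY": the first step gives "WAlNutsy", and the second then gives "WyAsltNu".
(Check on "wmjujsizpopY": → "WMJUJSIZPOPy" → "WyMPJOUPJZSI" ✓)

WyAsltNu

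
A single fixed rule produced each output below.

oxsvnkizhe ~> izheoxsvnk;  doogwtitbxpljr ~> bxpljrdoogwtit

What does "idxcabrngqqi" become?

ngqqiidxcabr

Looking at the pairs, the operation is to move the first character to the end, then swap the front and back halves of the string.
Working it through for "idxcabrngqqi": intermediate "dxcabrngqqii", final "ngqqiidxcabr".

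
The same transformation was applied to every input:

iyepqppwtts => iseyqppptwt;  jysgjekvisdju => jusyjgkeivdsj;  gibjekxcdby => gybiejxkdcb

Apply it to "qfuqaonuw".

Rule — move the last character to the front, then swap each adjacent pair of characters (1↔2, 3↔4, ...).
Doing the same to "qfuqaonuw": "qwufaqnou".
(Check on "gibjekxcdby": → "ygibjekxcdb" → "gybiejxkdcb" ✓)

qwufaqnou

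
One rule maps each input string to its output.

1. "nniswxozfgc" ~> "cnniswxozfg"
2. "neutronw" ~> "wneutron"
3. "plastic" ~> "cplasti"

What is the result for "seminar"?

rsemina

Each output is the input with this applied: move the last character to the front.
Applying that to "seminar" gives "rsemina".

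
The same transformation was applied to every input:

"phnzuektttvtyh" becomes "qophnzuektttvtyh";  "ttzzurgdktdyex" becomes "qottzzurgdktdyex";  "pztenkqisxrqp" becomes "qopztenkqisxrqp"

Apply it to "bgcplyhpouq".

qobgcplyhpouq

The rule is to prepend "qo".
"bgcplyhpouq" → "qobgcplyhpouq".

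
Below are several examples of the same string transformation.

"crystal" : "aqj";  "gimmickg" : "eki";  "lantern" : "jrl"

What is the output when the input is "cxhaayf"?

What's happening: keep one character in every 3, starting at position 1 (positions 1st, 4th, 7th, ...), then shift every letter 2 places backward in the alphabet (wrapping around).
Starting from "cxhaayf": after the first operation, "caf"; after the second, "ayd".
(Check on "crystal": → "csl" → "aqj" ✓)

ayd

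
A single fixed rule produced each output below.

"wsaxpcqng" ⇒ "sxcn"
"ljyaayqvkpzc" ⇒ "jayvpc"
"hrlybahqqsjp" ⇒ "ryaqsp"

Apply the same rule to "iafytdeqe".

The rule is to keep every other character starting from the second (positions 2nd, 4th, 6th, ...).
Applying that to "iafytdeqe" gives "aydq".

aydq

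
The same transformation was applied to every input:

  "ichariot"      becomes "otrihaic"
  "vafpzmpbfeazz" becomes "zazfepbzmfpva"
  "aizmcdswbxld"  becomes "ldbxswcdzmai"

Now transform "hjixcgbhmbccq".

qccmbbhcgixhj

The rule is to swap each adjacent pair of characters (1↔2, 3↔4, ...), then reverse the string.
On "hjixcgbhmbccq": the first step gives "jhxigchbbmccq", and the second then gives "qccmbbhcgixhj".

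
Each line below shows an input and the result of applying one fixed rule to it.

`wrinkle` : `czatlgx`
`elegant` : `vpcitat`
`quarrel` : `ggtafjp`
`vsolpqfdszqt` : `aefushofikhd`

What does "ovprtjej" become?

Each output is the input with this applied: shift every letter 11 places backward in the alphabet (wrapping around), then move the first 3 characters to the end (rotate left by 3).
Applying both steps to "ovprtjej": "dkegiyty", then "giytydke".

giytydke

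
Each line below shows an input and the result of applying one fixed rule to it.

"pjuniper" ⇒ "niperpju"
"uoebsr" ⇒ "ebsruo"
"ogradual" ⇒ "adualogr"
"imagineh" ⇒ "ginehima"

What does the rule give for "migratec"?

The rule is to move the last character to the front, then swap the front and back halves of the string.
Applying both steps to "migratec": "cmigrate", then "ratecmig".

ratecmig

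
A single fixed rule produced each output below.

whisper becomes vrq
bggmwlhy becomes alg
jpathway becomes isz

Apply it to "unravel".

The transformation: keep one character in every 3, starting at position 1 (positions 1st, 4th, 7th, ...), then shift every letter 1 place backward in the alphabet (wrapping around).
For "unravel", step one produces "ual"; step two turns that into "tzk".

tzk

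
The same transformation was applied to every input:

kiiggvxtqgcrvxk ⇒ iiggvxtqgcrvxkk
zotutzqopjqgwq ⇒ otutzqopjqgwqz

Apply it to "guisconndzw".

The pattern: move the first character to the end.
For "guisconndzw" the result is "uisconndzwg".

uisconndzwg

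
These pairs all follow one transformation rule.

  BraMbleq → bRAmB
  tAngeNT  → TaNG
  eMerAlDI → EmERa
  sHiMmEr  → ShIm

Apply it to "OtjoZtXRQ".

In each case the input is transformed by: delete the last 3 characters, then flip the case of every letter.
Applying both steps to "OtjoZtXRQ": "OtjoZt", then "oTJOzT".

oTJOzT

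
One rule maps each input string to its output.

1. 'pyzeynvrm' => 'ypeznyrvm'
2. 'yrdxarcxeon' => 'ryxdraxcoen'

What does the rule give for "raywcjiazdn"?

What's happening: swap each adjacent pair of characters (1↔2, 3↔4, ...).
For "raywcjiazdn" the result is "arwyjcaidzn".

arwyjcaidzn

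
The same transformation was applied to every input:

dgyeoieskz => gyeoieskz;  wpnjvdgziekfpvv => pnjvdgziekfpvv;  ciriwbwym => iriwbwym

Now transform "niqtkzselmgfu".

Each output is the input with this applied: delete the first character.
"niqtkzselmgfu" → "iqtkzselmgfu".

iqtkzselmgfu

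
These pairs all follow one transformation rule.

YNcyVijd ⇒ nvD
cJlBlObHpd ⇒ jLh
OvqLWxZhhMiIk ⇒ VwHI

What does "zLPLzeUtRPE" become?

What's happening: keep one character in every 3, starting at position 2 (positions 2nd, 5th, 8th, ...), then flip the case of every letter.
For "zLPLzeUtRPE", step one produces "LztE"; step two turns that into "lZTe".

lZTe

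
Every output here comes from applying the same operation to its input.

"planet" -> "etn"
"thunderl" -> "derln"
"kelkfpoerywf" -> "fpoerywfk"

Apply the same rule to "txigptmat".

ptmatg

The transformation: delete the first 3 characters, then move the first character to the end.
Starting from "txigptmat": after the first operation, "gptmat"; after the second, "ptmatg".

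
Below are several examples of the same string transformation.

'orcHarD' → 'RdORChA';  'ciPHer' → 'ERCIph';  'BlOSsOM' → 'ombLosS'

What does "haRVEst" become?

STHArve

The transformation: flip the case of every letter, then move the last 2 characters to the front (rotate right by 2).
Doing the same to "haRVEst": "STHArve".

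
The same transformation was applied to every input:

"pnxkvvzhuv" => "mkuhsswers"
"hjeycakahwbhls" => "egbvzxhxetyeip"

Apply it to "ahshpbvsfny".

The rule is to shift every letter 3 places backward in the alphabet (wrapping around).
So "ahshpbvsfny" becomes "xepemyspckv".

xepemyspckv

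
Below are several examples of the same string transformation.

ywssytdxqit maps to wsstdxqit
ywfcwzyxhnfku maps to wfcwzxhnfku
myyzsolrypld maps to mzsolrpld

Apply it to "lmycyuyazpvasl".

The rule is to remove every "y".
So "lmycyuyazpvasl" becomes "lmcuazpvasl".

lmcuazpvasl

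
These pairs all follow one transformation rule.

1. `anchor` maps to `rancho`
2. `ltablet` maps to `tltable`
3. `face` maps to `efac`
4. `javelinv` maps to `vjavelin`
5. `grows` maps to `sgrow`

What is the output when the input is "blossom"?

mblosso

The transformation: move the last character to the front.
"blossom" → "mblosso".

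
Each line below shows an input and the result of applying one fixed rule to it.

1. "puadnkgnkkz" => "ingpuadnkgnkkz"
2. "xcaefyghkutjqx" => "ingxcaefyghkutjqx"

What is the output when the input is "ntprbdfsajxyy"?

ingntprbdfsajxyy

The transformation: prepend "ing".
On "ntprbdfsajxyy" that produces "ingntprbdfsajxyy".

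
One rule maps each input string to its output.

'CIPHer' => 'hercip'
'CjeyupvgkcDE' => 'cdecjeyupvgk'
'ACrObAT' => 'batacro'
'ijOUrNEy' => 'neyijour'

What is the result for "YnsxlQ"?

xlqyns

What's happening: move the last 3 characters to the front (rotate right by 3), then convert every letter to lowercase.
Working it through for "YnsxlQ": intermediate "xlQYns", final "xlqyns".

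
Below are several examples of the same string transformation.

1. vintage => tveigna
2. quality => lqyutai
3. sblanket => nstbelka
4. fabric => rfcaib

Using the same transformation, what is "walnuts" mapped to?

nwsatlu

The transformation: take characters alternately from the front and the back (1st, last, 2nd, 2nd-last, ...), then move the last character to the front.
For "walnuts", step one produces "wsatlun"; step two turns that into "nwsatlu".
(Check on "sblanket": → "stbelkan" → "nstbelka" ✓)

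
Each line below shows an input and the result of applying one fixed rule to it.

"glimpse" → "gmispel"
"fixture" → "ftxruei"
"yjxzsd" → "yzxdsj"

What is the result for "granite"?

Looking at the pairs, the operation is to swap each adjacent pair of characters (1↔2, 3↔4, ...), then move the first character to the end.
"granite" → "rgnatie" → "gnatier".

gnatier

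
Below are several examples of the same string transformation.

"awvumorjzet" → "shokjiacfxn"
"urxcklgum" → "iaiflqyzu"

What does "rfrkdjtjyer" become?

sfftfyrxhxm

Looking at the pairs, the operation is to move the last 2 characters to the front (rotate right by 2), then shift every letter 12 places backward in the alphabet (wrapping around).
On "rfrkdjtjyer": the first step gives "errfrkdjtjy", and the second then gives "sfftfyrxhxm".
(Check on "urxcklgum": → "umurxcklg" → "iaiflqyzu" ✓)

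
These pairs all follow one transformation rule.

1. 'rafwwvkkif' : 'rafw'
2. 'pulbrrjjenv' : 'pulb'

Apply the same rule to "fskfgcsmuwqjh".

fskf

The pattern: keep only the first 4 characters.
So "fskfgcsmuwqjh" becomes "fskf".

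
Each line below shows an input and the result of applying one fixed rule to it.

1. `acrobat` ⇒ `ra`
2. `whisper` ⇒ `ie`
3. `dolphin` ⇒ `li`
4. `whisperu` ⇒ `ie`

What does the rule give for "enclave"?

cv

The transformation: keep one character in every 3, starting at position 3 (positions 3rd, 6th, 9th, ...).
Doing the same to "enclave": "cv".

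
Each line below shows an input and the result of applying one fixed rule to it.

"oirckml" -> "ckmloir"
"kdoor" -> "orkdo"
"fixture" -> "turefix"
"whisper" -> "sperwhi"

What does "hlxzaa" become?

Rule — move the first 3 characters to the end (rotate left by 3).
"hlxzaa" → "zaahlx".

zaahlx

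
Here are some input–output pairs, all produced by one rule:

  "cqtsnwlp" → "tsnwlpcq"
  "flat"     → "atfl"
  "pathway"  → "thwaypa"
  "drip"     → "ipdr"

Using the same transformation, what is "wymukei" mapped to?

The transformation: move the first 2 characters to the end (rotate left by 2).
Doing the same to "wymukei": "mukeiwy".

mukeiwy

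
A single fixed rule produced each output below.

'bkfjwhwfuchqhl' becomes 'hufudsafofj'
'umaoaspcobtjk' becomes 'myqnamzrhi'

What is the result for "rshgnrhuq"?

elpfso

In each case the input is transformed by: delete the first 3 characters, then shift every letter 2 places backward in the alphabet (wrapping around).
For "rshgnrhuq", step one produces "gnrhuq"; step two turns that into "elpfso".
(Check on "umaoaspcobtjk": → "oaspcobtjk" → "myqnamzrhi" ✓)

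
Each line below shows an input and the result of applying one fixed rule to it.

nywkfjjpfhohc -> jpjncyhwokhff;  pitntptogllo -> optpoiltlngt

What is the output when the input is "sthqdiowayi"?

doisityhaqw

The transformation: take characters alternately from the front and the back (1st, last, 2nd, 2nd-last, ...), then move the last 3 characters to the front (rotate right by 3).
"sthqdiowayi" → "sityhaqwdoi" → "doisityhaqw".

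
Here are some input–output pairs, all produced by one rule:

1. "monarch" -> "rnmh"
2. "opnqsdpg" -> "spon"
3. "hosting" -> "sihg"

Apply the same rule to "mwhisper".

smhe

Each output is the input with this applied: keep every other character starting from the first (positions 1st, 3rd, 5th, ...), then sort the characters into reverse alphabetical order.
Working it through for "mwhisper": intermediate "mhse", final "smhe".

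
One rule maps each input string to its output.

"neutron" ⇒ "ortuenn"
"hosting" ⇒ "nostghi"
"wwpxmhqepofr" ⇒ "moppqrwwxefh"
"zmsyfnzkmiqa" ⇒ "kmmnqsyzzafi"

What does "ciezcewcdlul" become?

deeilluwzccc

The rule is to sort the characters into alphabetical order, then move the first 3 characters to the end (rotate left by 3).
On "ciezcewcdlul": the first step gives "cccdeeilluwz", and the second then gives "deeilluwzccc".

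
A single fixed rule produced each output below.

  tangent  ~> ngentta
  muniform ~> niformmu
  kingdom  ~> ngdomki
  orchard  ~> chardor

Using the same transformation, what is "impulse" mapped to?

Looking at the pairs, the operation is to move the first 2 characters to the end (rotate left by 2).
"impulse" → "pulseim".

pulseim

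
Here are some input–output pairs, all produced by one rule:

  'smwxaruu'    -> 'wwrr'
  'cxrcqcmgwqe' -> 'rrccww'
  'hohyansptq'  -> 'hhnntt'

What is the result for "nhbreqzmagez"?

In each case the input is transformed by: keep one character in every 3, starting at position 3 (positions 3rd, 6th, 9th, ...), then double every character.
"nhbreqzmagez" → "bqaz" → "bbqqaazz".

bbqqaazz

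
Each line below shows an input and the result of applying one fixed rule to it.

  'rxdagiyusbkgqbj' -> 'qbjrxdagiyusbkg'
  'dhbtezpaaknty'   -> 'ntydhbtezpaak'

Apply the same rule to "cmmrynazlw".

zlwcmmryna

In each case the input is transformed by: move the last 3 characters to the front (rotate right by 3).
"cmmrynazlw" → "zlwcmmryna".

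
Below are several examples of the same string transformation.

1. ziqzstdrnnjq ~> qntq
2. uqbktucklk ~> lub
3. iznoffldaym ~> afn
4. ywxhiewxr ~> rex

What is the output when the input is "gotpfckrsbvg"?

In each case the input is transformed by: keep one character in every 3, starting at position 3 (positions 3rd, 6th, 9th, ...), then reverse the string.
Starting from "gotpfckrsbvg": after the first operation, "tcsg"; after the second, "gsct".
(Check on "iznoffldaym": → "nfa" → "afn" ✓)

gsct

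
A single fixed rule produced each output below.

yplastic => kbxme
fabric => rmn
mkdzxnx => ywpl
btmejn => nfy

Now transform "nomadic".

The pattern: delete the last 3 characters, then shift every letter 12 places forward in the alphabet (wrapping around).
"nomadic" → "noma" → "zaym".

zaym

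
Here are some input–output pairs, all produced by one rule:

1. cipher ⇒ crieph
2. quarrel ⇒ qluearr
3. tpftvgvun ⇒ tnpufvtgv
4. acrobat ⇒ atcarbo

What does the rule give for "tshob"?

tbsoh

What's happening: take characters alternately from the front and the back (1st, last, 2nd, 2nd-last, ...).
Doing the same to "tshob": "tbsoh".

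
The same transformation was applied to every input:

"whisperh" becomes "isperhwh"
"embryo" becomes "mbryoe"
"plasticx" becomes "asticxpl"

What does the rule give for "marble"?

What's happening: move the last 2 characters to the front (rotate right by 2), then swap the front and back halves of the string.
For "marble" the result is "arblem".

arblem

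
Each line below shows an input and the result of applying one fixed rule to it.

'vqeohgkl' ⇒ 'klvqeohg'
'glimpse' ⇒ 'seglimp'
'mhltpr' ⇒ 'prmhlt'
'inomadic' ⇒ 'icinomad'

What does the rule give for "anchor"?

What's happening: move the last 2 characters to the front (rotate right by 2).
For "anchor" the result is "oranch".

oranch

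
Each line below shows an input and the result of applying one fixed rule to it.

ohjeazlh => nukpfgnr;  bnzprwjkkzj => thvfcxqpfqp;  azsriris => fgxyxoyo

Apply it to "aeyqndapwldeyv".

Rule — swap each adjacent pair of characters (1↔2, 3↔4, ...), then shift every letter 6 places forward in the alphabet (wrapping around).
Working it through for "aeyqndapwldeyv": intermediate "eaqydnpalwedvy", final "kgwejtvgrckjbe".

kgwejtvgrckjbe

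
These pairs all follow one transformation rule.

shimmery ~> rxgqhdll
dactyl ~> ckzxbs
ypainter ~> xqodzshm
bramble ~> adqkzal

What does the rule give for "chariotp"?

Each output is the input with this applied: shift every letter 1 place backward in the alphabet (wrapping around), then take characters alternately from the front and the back (1st, last, 2nd, 2nd-last, ...).
For "chariotp", step one produces "bgzqhnso"; step two turns that into "bogsznqh".

bogsznqh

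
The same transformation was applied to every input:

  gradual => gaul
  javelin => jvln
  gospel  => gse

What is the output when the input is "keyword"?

In each case the input is transformed by: keep every other character starting from the first (positions 1st, 3rd, 5th, ...).
So "keyword" becomes "kyod".

kyod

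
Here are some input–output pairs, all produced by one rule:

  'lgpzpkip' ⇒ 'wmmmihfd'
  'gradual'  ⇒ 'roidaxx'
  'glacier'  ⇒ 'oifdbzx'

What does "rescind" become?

Looking at the pairs, the operation is to sort the characters into reverse alphabetical order, then shift every letter 3 places backward in the alphabet (wrapping around).
For "rescind", step one produces "srniedc"; step two turns that into "pokfbaz".

pokfbaz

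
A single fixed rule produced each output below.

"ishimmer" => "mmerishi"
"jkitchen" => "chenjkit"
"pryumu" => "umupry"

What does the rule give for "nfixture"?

turenfix

The pattern: swap the front and back halves of the string.
So "nfixture" becomes "turenfix".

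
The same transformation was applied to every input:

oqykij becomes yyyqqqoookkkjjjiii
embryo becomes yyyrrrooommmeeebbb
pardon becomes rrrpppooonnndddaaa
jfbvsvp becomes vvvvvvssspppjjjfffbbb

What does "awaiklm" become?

The rule is to repeat every character 3 times, then sort the characters into reverse alphabetical order.
Applying both steps to "awaiklm": "aaawwwaaaiiikkklllmmm", then "wwwmmmlllkkkiiiaaaaaa".

wwwmmmlllkkkiiiaaaaaa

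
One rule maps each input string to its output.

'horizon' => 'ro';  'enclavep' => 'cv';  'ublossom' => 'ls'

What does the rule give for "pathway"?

ta

What's happening: keep one character in every 3, starting at position 3 (positions 3rd, 6th, 9th, ...).
Doing the same to "pathway": "ta".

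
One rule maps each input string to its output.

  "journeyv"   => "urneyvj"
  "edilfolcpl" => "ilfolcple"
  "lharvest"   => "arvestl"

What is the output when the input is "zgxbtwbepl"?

What's happening: move the first 2 characters to the end (rotate left by 2), then delete the last character.
"zgxbtwbepl" → "xbtwbeplzg" → "xbtwbeplz".

xbtwbeplz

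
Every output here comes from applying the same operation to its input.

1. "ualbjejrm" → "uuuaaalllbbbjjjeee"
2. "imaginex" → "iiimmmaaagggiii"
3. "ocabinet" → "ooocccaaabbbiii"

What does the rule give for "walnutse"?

The rule is to delete the last 3 characters, then repeat every character 3 times.
Applying both steps to "walnutse": "walnu", then "wwwaaalllnnnuuu".
(Check on "ocabinet": → "ocabi" → "ooocccaaabbbiii" ✓)

wwwaaalllnnnuuu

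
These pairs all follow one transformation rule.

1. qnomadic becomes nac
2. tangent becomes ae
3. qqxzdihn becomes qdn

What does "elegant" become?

The pattern: keep one character in every 3, starting at position 2 (positions 2nd, 5th, 8th, ...).
Doing the same to "elegant": "la".

la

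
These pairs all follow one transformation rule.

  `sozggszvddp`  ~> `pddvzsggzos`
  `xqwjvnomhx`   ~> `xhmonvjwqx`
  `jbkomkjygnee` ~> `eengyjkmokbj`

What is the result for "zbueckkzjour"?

ruojzkkceubz

What's happening: reverse the string.
So "zbueckkzjour" becomes "ruojzkkceubz".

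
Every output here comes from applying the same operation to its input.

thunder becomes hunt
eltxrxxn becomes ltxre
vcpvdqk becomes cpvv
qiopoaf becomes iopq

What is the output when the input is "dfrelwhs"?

The pattern: delete the last 3 characters, then move the first character to the end.
Applying both steps to "dfrelwhs": "dfrel", then "freld".

freld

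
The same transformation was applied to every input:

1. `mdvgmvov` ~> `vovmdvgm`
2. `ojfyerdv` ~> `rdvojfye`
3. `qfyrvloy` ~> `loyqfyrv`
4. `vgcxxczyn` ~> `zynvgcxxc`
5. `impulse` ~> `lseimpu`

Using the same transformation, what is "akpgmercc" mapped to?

rccakpgme

Each output is the input with this applied: move the last 3 characters to the front (rotate right by 3).
"akpgmercc" → "rccakpgme".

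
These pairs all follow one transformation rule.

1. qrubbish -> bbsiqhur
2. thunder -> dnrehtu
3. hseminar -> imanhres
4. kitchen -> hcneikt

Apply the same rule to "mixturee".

Each output is the input with this applied: move the first 3 characters to the end (rotate left by 3), then swap each adjacent pair of characters (1↔2, 3↔4, ...).
On "mixturee": the first step gives "tureemix", and the second then gives "utermexi".

utermexi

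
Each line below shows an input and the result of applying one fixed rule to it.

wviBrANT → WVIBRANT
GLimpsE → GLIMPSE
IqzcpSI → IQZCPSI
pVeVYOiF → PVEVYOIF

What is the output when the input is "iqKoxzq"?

IQKOXZQ

Rule — convert every letter to uppercase.
On "iqKoxzq" that produces "IQKOXZQ".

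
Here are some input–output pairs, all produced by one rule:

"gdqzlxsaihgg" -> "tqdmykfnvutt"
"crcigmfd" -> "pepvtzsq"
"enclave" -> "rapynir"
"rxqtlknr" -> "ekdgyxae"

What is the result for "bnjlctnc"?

oawypgap

Each output is the input with this applied: shift every letter 13 places forward in the alphabet (wrapping around) — i.e. ROT13.
Applying that to "bnjlctnc" gives "oawypgap".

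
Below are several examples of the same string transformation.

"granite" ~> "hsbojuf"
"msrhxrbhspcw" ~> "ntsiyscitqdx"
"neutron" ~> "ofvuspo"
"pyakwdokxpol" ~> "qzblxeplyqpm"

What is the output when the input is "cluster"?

dmvtufs

The rule is to shift every letter 1 place forward in the alphabet (wrapping around).
On "cluster" that produces "dmvtufs".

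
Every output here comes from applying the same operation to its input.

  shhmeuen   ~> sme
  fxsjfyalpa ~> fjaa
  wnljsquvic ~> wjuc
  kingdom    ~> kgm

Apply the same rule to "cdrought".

Each output is the input with this applied: keep one character in every 3, starting at position 1 (positions 1st, 4th, 7th, ...).
Doing the same to "cdrought": "coh".

coh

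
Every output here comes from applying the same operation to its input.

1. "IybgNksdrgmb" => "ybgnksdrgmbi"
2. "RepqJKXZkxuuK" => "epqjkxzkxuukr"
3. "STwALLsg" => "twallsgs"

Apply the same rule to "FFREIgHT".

freightf

What's happening: move the first character to the end, then convert every letter to lowercase.
For "FFREIgHT", step one produces "FREIgHTF"; step two turns that into "freightf".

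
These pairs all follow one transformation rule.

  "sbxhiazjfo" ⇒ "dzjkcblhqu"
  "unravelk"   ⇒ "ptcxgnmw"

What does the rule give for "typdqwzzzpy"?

The rule is to move the first character to the end, then shift every letter 2 places forward in the alphabet (wrapping around).
On "typdqwzzzpy": the first step gives "ypdqwzzzpyt", and the second then gives "arfsybbbrav".

arfsybbbrav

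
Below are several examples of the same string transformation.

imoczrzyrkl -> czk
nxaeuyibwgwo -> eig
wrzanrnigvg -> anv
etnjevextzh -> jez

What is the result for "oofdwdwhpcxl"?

dwc

In each case the input is transformed by: delete the first 3 characters, then keep one character in every 3, starting at position 1 (positions 1st, 4th, 7th, ...).
For "oofdwdwhpcxl" the result is "dwc".
(Check on "wrzanrnigvg": → "anrnigvg" → "anv" ✓)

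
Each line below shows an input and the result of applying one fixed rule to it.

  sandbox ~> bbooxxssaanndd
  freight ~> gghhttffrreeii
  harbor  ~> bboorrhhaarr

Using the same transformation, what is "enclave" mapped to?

aavveeeennccll

In each case the input is transformed by: move the last 3 characters to the front (rotate right by 3), then double every character.
"enclave" → "aavveeeennccll".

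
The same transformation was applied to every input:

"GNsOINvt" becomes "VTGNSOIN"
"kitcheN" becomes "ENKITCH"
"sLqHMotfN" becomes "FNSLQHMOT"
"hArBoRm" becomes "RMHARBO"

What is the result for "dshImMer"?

Looking at the pairs, the operation is to move the last 2 characters to the front (rotate right by 2), then convert every letter to uppercase.
On "dshImMer": the first step gives "erdshImM", and the second then gives "ERDSHIMM".

ERDSHIMM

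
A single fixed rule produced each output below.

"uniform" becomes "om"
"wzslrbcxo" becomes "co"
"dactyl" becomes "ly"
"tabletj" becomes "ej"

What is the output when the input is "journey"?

The transformation: swap each adjacent pair of characters (1↔2, 3↔4, ...), then keep only the last 2 characters.
Starting from "journey": after the first operation, "ojrueny"; after the second, "ny".

ny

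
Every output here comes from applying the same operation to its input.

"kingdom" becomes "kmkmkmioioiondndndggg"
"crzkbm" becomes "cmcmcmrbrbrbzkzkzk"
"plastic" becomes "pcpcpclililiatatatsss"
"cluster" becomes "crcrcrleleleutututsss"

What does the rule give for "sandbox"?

The rule is to repeat every character 3 times, then take characters alternately from the front and the back (1st, last, 2nd, 2nd-last, ...).
For "sandbox", step one produces "sssaaannndddbbboooxxx"; step two turns that into "sxsxsxaoaoaonbnbnbddd".

sxsxsxaoaoaonbnbnbddd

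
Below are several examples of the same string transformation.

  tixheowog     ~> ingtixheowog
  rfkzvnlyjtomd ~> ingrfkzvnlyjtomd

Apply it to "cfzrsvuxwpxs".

In each case the input is transformed by: prepend "ing".
Doing the same to "cfzrsvuxwpxs": "ingcfzrsvuxwpxs".

ingcfzrsvuxwpxs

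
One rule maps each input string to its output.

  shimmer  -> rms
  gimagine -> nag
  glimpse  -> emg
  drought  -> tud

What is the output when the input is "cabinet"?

tic

What's happening: keep one character in every 3, starting at position 1 (positions 1st, 4th, 7th, ...), then reverse the string.
"cabinet" → "cit" → "tic".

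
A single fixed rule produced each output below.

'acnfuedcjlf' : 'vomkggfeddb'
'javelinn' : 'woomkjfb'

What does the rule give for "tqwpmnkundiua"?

Looking at the pairs, the operation is to shift every letter 1 place forward in the alphabet (wrapping around), then sort the characters into reverse alphabetical order.
On "tqwpmnkundiua": the first step gives "urxqnolvoejvb", and the second then gives "xvvurqoonljeb".

xvvurqoonljeb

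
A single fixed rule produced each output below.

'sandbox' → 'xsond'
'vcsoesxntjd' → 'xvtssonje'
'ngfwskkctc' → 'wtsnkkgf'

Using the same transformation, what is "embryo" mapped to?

yrom

Each output is the input with this applied: sort the characters into reverse alphabetical order, then delete the last 2 characters.
Applying both steps to "embryo": "yromeb", then "yrom".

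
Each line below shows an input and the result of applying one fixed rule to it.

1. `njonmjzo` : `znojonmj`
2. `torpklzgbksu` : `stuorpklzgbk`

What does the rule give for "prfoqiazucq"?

cpqrfoqiazu

Each output is the input with this applied: swap the first and last characters, then move the last 2 characters to the front (rotate right by 2).
On "prfoqiazucq": the first step gives "qrfoqiazucp", and the second then gives "cpqrfoqiazu".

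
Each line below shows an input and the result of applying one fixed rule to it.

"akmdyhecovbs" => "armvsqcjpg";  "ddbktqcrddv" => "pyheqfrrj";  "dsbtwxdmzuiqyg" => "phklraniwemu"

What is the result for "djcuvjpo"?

qijxdc

In each case the input is transformed by: delete the first 2 characters, then shift every letter 12 places backward in the alphabet (wrapping around).
Applying that to "djcuvjpo" gives "qijxdc".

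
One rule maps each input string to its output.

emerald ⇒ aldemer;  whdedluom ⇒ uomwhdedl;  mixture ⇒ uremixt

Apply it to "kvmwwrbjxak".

xakkvmwwrbj

Each output is the input with this applied: move the last 3 characters to the front (rotate right by 3).
"kvmwwrbjxak" → "xakkvmwwrbj".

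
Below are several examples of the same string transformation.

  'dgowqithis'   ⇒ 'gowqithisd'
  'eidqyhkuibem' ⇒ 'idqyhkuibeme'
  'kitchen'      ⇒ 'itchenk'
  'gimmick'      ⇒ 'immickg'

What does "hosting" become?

ostingh

Each output is the input with this applied: move the first character to the end.
On "hosting" that produces "ostingh".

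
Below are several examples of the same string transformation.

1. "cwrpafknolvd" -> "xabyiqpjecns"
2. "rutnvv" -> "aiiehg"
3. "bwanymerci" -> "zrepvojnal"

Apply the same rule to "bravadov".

nqbioeni

The rule is to shift every letter 13 places forward in the alphabet (wrapping around) — i.e. ROT13, then swap the front and back halves of the string.
For "bravadov", step one produces "oeninqbi"; step two turns that into "nqbioeni".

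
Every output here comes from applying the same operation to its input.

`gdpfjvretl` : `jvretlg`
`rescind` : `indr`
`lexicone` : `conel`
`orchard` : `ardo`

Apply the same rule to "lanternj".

In each case the input is transformed by: move the first character to the end, then delete the first 3 characters.
Doing the same to "lanternj": "ernjl".

ernjl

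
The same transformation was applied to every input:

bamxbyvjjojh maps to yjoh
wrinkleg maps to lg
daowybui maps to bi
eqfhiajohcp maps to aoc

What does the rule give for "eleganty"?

The transformation: keep every other character starting from the second (positions 2nd, 4th, 6th, ...), then delete the first 2 characters.
Applying both steps to "eleganty": "lgny", then "ny".

ny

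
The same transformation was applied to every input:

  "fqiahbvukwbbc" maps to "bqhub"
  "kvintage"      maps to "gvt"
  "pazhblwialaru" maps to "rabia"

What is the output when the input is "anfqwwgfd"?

fnw

The pattern: move the last 2 characters to the front (rotate right by 2), then keep one character in every 3, starting at position 1 (positions 1st, 4th, 7th, ...).
Doing the same to "anfqwwgfd": "fnw".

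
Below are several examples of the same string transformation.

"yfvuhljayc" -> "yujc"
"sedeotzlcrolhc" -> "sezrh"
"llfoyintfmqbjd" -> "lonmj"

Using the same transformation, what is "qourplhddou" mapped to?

qrho

In each case the input is transformed by: keep one character in every 3, starting at position 1 (positions 1st, 4th, 7th, ...).
Doing the same to "qourplhddou": "qrho".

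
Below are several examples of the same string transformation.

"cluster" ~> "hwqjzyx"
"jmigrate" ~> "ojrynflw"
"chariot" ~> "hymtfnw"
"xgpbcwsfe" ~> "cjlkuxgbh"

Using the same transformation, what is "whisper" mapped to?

In each case the input is transformed by: take characters alternately from the front and the back (1st, last, 2nd, 2nd-last, ...), then shift every letter 5 places forward in the alphabet (wrapping around).
So "whisper" becomes "bwmjnux".

bwmjnux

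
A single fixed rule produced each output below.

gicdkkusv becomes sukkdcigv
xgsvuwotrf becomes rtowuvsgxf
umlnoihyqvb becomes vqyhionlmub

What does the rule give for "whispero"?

repsihwo

What's happening: move the last character to the front, then reverse the string.
"whispero" → "repsihwo".
(Check on "gicdkkusv": → "vgicdkkus" → "sukkdcigv" ✓)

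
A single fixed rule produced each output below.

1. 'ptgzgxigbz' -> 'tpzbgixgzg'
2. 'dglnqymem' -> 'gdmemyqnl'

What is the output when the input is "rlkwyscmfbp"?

Each output is the input with this applied: move the first 2 characters to the end (rotate left by 2), then reverse the string.
For "rlkwyscmfbp", step one produces "kwyscmfbprl"; step two turns that into "lrpbfmcsywk".

lrpbfmcsywk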